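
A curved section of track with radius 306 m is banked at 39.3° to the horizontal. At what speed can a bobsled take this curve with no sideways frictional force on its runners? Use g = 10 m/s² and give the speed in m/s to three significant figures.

On a frictionless banked curve, N sinθ = mv²/r and N cosθ = mg, so tanθ = v²/(rg).
v = √(r g tanθ) = √(306 × 10.0 × tan 39.3°) = √(306 × 10.0 × 0.8185) = √2505 = 50.05 m/s.

50.0 m/s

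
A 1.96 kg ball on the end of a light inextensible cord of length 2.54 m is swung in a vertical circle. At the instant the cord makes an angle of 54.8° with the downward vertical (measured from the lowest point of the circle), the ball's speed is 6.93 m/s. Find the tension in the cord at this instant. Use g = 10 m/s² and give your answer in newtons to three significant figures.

48.4 N

Take the radial direction toward the centre of the circle as positive. The component of the weight along the string toward the centre is −mg cos φ (φ measured from the bottom), so Newton's second law along the string gives T − mg cos φ = m v²/r.
cos 54.8° = 0.5764, so T = m(v²/r + g cos φ) = 1.96 × ((6.93)²/2.54 + 10.0 × 0.5764) = 1.96 × (18.91 + (5.764)) = 1.96 × 24.67 = 48.36 N.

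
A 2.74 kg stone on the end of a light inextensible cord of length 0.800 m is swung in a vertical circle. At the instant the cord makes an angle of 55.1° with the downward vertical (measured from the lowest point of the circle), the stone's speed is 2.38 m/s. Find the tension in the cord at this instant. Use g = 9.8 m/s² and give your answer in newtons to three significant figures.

34.8 N

Take the radial direction toward the centre of the circle as positive. The component of the weight along the string toward the centre is −mg cos φ (φ measured from the bottom), so Newton's second law along the string gives T − mg cos φ = m v²/r.
cos 55.1° = 0.5721, so T = m(v²/r + g cos φ) = 2.74 × ((2.38)²/0.800 + 9.8 × 0.5721) = 2.74 × (7.080 + (5.607)) = 2.74 × 12.69 = 34.76 N.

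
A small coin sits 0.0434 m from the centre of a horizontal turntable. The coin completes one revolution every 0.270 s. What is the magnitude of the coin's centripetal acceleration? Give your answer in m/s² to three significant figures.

23.5 m/s²

v = 2πr/T = 2π × 0.0434/0.270 = 1.010 m/s.
a_c = v²/r = (1.010)²/0.0434 = 1.020/0.0434 = 23.50 m/s².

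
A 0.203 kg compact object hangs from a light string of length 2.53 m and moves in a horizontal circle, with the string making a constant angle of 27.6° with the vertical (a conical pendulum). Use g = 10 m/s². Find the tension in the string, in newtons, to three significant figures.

Vertically the bob has no acceleration, so T cosθ = mg.
T = mg/cosθ = 0.203 × 10.0 / cos 27.6° = 2.030/0.8862 = 2.291 N.

2.29 N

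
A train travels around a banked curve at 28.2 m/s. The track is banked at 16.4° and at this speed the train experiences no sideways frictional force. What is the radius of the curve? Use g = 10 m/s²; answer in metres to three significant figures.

Frictionless banking: tanθ = v²/(rg), so r = v²/(g tanθ).
r = (28.2)²/(10.0 × tan 16.4°) = 795.2/(10.0 × 0.2943) = 795.2/2.943 = 270.2 m.

270 m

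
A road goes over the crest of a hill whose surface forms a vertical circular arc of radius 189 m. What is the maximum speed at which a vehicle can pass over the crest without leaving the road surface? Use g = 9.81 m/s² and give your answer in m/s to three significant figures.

At the crest the centre of the circle is below the vehicle, so the net downward (centripetal) force is mg − N = mv²/r.
The vehicle leaves the road when N → 0, giving v_max = √(g r) = √(9.81 × 189) = 43.06 m/s.

43.1 m/s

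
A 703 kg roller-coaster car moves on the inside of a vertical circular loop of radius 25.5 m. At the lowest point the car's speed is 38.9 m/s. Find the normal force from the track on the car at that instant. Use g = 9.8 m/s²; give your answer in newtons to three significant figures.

At the lowest point, N points up (toward the centre) and the weight mg points down (away from the centre), so the net inward force is N − mg = mv²/r.
N = m(v²/r + g) = 703 × ((38.9)²/25.5 + 9.8) = 703 × (59.34 + 9.8) = 703 × 69.14 = 48610 N.

48600 N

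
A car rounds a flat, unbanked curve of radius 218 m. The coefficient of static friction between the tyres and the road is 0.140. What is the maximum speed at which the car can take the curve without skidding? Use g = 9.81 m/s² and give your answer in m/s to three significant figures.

On a flat curve, static friction is the only horizontal force, so it must supply the full centripetal force: μ_s m g = m v²/r.
Mass cancels: v_max = √(μ_s g r) = √(0.140 × 9.81 × 218) = √299.4 = 17.30 m/s.

17.3 m/s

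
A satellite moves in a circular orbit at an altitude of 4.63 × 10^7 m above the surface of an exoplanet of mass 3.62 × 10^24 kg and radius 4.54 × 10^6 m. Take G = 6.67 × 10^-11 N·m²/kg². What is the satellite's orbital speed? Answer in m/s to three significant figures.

2180 m/s

Orbital radius r = R + h = 4.54 × 10^6 + 4.63 × 10^7 = 5.084 × 10^7 m.
Gravity supplies the centripetal force: G M m / r² = m v² / r, so v = √(GM/r).
v = √(6.67 × 10^-11 × 3.62 × 10^24 / 5.084 × 10^7) = √(4.749 × 10^6) = 2179 m/s.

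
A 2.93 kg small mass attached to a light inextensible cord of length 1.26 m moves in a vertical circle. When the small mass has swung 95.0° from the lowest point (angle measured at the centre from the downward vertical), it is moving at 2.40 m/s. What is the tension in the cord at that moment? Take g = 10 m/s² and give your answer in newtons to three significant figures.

Take the radial direction toward the centre of the circle as positive. The component of the weight along the string toward the centre is −mg cos φ (φ measured from the bottom), so Newton's second law along the string gives T − mg cos φ = m v²/r.
cos 95.0° = -0.08716, so T = m(v²/r + g cos φ) = 2.93 × ((2.40)²/1.26 + 10.0 × -0.08716) = 2.93 × (4.571 + (-0.8716)) = 2.93 × 3.700 = 10.84 N.

10.8 N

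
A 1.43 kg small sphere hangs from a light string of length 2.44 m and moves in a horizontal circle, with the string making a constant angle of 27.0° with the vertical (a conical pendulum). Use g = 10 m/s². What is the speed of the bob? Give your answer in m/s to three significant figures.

The radius of the circle is r = L sinθ = 2.44 × sin 27.0° = 1.108 m.
Horizontally T sinθ = mv²/r and vertically T cosθ = mg, so tanθ = v²/(rg).
v = √(r g tanθ) = √(1.108 × 10.0 × 0.5095) = √5.644 = 2.376 m/s.

2.38 m/s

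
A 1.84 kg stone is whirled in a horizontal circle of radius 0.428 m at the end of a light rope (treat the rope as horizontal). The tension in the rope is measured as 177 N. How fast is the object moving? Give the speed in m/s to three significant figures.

T = m v²/r ⇒ v = √(T r / m) = √(177 × 0.428 / 1.84) = √41.17 = 6.417 m/s.

6.42 m/s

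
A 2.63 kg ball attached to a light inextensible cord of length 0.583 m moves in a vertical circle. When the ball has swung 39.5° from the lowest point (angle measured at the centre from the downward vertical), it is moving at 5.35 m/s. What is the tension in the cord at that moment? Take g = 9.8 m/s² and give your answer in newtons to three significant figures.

Take the radial direction toward the centre of the circle as positive. The component of the weight along the string toward the centre is −mg cos φ (φ measured from the bottom), so Newton's second law along the string gives T − mg cos φ = m v²/r.
cos 39.5° = 0.7716, so T = m(v²/r + g cos φ) = 2.63 × ((5.35)²/0.583 + 9.8 × 0.7716) = 2.63 × (49.10 + (7.562)) = 2.63 × 56.66 = 149.0 N.

149 N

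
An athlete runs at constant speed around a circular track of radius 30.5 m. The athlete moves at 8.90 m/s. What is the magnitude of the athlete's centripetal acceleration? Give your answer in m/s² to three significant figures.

a_c = v²/r = (8.900)²/30.5 = 79.21/30.5 = 2.597 m/s².

2.60 m/s²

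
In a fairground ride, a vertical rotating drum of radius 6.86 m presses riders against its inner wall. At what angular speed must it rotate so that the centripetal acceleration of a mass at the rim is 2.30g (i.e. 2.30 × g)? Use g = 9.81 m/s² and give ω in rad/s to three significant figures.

Centripetal acceleration a_c = ω²r. Setting ω²r = 2.30g:
ω = √(2.30g / r) = √(2.30 × 9.81 / 6.86) = √3.289 = 1.814 rad/s.

1.81 rad/s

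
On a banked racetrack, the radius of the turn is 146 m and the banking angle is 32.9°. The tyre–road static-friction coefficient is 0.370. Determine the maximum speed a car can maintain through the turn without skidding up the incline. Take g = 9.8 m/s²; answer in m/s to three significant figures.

At the maximum speed, friction acts down the slope at its limiting value f = μN. Radially (horizontal, toward centre): N sinθ + μN cosθ = mv²/r. Vertically: N cosθ − μN sinθ = mg.
Dividing: v² = r g (sinθ + μcosθ)/(cosθ − μsinθ).
sinθ + μcosθ = 0.5432 + 0.370×0.8396 = 0.8538; cosθ − μsinθ = 0.8396 − 0.370×0.5432 = 0.6386.
v² = 146 × 9.8 × 0.8538/0.6386 = 1913 m²/s², so v = 43.74 m/s.

43.7 m/s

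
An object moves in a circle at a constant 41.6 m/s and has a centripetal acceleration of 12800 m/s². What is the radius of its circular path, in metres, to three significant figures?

0.135 m

a_c = v²/r ⇒ r = v²/a_c = (41.6)²/12800 = 1731/12800 = 0.1352 m.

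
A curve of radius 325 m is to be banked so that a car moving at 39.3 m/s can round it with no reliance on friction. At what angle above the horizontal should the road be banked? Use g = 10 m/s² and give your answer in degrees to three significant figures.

25.4°

For a frictionless banked turn: horizontally N sinθ = mv²/r and vertically N cosθ = mg.
Dividing: tanθ = v²/(r g) = (39.3)²/(325 × 10.0) = 1544/3250 = 0.4752.
θ = arctan(0.4752) = 25.42°.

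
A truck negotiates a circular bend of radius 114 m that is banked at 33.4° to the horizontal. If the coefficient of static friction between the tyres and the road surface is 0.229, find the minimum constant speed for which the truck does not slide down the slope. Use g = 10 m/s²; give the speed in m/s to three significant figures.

At the minimum speed, friction acts up the slope at its limiting value f = μN. Radially (horizontal, toward centre): N sinθ − μN cosθ = mv²/r. Vertically: N cosθ + μN sinθ = mg.
Dividing: v² = r g (sinθ − μcosθ)/(cosθ + μsinθ).
sinθ − μcosθ = 0.5505 − 0.229×0.8348 = 0.3593; cosθ + μsinθ = 0.8348 + 0.229×0.5505 = 0.9609.
v² = 114 × 10.0 × 0.3593/0.9609 = 426.3 m²/s², so v = 20.65 m/s.

20.6 m/s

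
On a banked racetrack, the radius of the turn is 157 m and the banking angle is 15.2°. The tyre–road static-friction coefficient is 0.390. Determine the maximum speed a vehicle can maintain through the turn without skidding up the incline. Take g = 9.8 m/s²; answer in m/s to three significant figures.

At the maximum speed, friction acts down the slope at its limiting value f = μN. Radially (horizontal, toward centre): N sinθ + μN cosθ = mv²/r. Vertically: N cosθ − μN sinθ = mg.
Dividing: v² = r g (sinθ + μcosθ)/(cosθ − μsinθ).
sinθ + μcosθ = 0.2622 + 0.390×0.9650 = 0.6385; cosθ − μsinθ = 0.9650 − 0.390×0.2622 = 0.8628.
v² = 157 × 9.8 × 0.6385/0.8628 = 1139 m²/s², so v = 33.75 m/s.

33.7 m/s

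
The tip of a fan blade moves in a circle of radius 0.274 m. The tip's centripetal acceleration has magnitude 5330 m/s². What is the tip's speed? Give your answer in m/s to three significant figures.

38.2 m/s

a_c = v²/r ⇒ v = √(a_c · r) = √(5330 × 0.274) = √1460 = 38.22 m/s.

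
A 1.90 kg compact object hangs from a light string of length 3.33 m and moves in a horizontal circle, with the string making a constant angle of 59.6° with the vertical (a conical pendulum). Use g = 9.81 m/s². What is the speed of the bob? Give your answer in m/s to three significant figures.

6.93 m/s

The radius of the circle is r = L sinθ = 3.33 × sin 59.6° = 2.872 m.
Horizontally T sinθ = mv²/r and vertically T cosθ = mg, so tanθ = v²/(rg).
v = √(r g tanθ) = √(2.872 × 9.81 × 1.704) = √48.02 = 6.930 m/s.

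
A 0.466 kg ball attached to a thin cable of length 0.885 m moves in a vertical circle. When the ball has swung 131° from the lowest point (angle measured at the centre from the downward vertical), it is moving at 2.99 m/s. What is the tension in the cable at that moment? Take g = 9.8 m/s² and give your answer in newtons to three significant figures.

Take the radial direction toward the centre of the circle as positive. The component of the weight along the string toward the centre is −mg cos φ (φ measured from the bottom), so Newton's second law along the string gives T − mg cos φ = m v²/r.
cos 131° = -0.6561, so T = m(v²/r + g cos φ) = 0.466 × ((2.99)²/0.885 + 9.8 × -0.6561) = 0.466 × (10.10 + (-6.429)) = 0.466 × 3.672 = 1.711 N.

1.71 N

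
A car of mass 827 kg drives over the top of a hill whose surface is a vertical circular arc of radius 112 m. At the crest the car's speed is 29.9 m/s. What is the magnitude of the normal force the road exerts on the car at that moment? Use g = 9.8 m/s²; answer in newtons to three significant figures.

1500 N

At the crest the centripetal acceleration points downward (toward the centre of the arc), so mg − N = mv²/r.
N = m(g − v²/r) = 827 × (9.8 − (29.9)²/112) = 827 × (9.8 − 7.982) = 827 × 1.818 = 1503 N.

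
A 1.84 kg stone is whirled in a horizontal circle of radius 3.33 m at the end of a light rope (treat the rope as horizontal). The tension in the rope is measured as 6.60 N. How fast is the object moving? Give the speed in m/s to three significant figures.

T = m v²/r ⇒ v = √(T r / m) = √(6.60 × 3.33 / 1.84) = √11.94 = 3.456 m/s.

3.46 m/s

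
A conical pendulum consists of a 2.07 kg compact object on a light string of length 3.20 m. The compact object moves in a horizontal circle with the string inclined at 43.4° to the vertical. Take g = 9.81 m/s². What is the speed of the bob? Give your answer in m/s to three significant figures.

4.52 m/s

The radius of the circle is r = L sinθ = 3.20 × sin 43.4° = 2.199 m.
Horizontally T sinθ = mv²/r and vertically T cosθ = mg, so tanθ = v²/(rg).
v = √(r g tanθ) = √(2.199 × 9.81 × 0.9457) = √20.40 = 4.516 m/s.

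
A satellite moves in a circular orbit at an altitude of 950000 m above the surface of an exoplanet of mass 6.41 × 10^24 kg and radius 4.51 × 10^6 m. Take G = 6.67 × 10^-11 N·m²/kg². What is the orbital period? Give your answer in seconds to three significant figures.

3880 s

r = R + h = 4.51 × 10^6 + 950000 = 5.460 × 10^6 m. Gravity provides the centripetal force: G M m / r² = m v² / r ⇒ v = √(GM/r) = 8849 m/s.
T = 2πr/v = 2π × 5.460 × 10^6 / 8849 = 3877 s.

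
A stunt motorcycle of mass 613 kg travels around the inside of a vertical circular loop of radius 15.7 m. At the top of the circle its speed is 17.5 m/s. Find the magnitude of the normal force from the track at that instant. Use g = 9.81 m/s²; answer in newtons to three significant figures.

At the top, both N and the weight mg point inward (toward the centre), so N + mg = mv²/r.
N = m(v²/r − g) = 613 × ((17.5)²/15.7 − 9.81) = 613 × (19.51 − 9.81) = 613 × 9.696 = 5944 N.

5940 N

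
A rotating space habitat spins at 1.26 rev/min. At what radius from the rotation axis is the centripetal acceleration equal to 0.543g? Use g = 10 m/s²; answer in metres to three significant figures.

312 m

ω = 1.26 rev/min × 2π/60 = 0.1319 rad/s.
a_c = ω²r = 0.543g ⇒ r = 0.543 × 10.0 / (0.1319)² = 5.430/0.01741 = 311.9 m.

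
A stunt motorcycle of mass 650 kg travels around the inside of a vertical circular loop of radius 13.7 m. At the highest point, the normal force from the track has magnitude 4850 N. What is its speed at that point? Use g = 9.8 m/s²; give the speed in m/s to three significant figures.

15.4 m/s

At the top, N + mg = mv²/r, so v = √(r(N/m + g)) = √(13.7 × (4850/650 + 9.8)) = √(13.7 × 17.26) = √236.5 = 15.38 m/s.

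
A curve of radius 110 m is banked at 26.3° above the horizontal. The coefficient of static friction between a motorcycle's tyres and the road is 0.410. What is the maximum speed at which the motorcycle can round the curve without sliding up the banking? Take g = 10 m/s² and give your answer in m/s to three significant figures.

At the maximum speed, friction acts down the slope at its limiting value f = μN. Radially (horizontal, toward centre): N sinθ + μN cosθ = mv²/r. Vertically: N cosθ − μN sinθ = mg.
Dividing: v² = r g (sinθ + μcosθ)/(cosθ − μsinθ).
sinθ + μcosθ = 0.4431 + 0.410×0.8965 = 0.8106; cosθ − μsinθ = 0.8965 − 0.410×0.4431 = 0.7148.
v² = 110 × 10.0 × 0.8106/0.7148 = 1247 m²/s², so v = 35.32 m/s.

35.3 m/s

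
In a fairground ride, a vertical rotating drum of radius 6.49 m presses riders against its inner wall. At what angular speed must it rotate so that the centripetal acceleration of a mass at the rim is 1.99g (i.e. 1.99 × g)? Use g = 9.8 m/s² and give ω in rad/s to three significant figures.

Centripetal acceleration a_c = ω²r. Setting ω²r = 1.99g:
ω = √(1.99g / r) = √(1.99 × 9.8 / 6.49) = √3.005 = 1.733 rad/s.

1.73 rad/s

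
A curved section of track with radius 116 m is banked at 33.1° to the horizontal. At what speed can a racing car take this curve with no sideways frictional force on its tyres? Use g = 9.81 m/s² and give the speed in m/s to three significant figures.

27.2 m/s

On a frictionless banked curve, N sinθ = mv²/r and N cosθ = mg, so tanθ = v²/(rg).
v = √(r g tanθ) = √(116 × 9.81 × tan 33.1°) = √(116 × 9.81 × 0.6519) = √741.8 = 27.24 m/s.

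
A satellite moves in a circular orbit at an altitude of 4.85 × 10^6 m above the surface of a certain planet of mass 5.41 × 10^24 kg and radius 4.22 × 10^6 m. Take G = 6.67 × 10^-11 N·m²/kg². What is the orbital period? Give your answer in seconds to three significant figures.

r = R + h = 4.22 × 10^6 + 4.85 × 10^6 = 9.070 × 10^6 m. Gravity provides the centripetal force: G M m / r² = m v² / r ⇒ v = √(GM/r) = 6308 m/s.
T = 2πr/v = 2π × 9.070 × 10^6 / 6308 = 9035 s.

9040 s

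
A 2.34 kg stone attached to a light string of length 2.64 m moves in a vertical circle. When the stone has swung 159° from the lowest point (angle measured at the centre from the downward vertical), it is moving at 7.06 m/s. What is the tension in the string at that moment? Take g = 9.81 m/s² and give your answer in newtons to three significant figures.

Take the radial direction toward the centre of the circle as positive. The component of the weight along the string toward the centre is −mg cos φ (φ measured from the bottom), so Newton's second law along the string gives T − mg cos φ = m v²/r.
cos 159° = -0.9336, so T = m(v²/r + g cos φ) = 2.34 × ((7.06)²/2.64 + 9.81 × -0.9336) = 2.34 × (18.88 + (-9.158)) = 2.34 × 9.722 = 22.75 N.

22.7 N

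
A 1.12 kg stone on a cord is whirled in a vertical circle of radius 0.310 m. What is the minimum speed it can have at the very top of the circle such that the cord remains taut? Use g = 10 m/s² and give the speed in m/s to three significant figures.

At the highest point the centre is directly below, so both the weight and T act inward: T + mg = mv²/r.
At minimum speed T → 0, so mg = mv_min²/r ⇒ v_min = √(g r) = √(10.0 × 0.310) = 1.761 m/s.

1.76 m/s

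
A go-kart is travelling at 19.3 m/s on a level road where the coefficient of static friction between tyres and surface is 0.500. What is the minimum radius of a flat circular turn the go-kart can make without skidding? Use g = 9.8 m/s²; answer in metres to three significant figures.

At the limit, μ_s m g = m v²/r, so r_min = v²/(μ_s g) = (19.3)²/(0.500 × 9.8) = 372.5/4.900 = 76.02 m.

76.0 m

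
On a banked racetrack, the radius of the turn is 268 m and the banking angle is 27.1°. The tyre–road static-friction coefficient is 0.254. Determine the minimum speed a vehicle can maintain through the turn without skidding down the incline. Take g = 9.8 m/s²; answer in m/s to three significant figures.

24.5 m/s

At the minimum speed, friction acts up the slope at its limiting value f = μN. Radially (horizontal, toward centre): N sinθ − μN cosθ = mv²/r. Vertically: N cosθ + μN sinθ = mg.
Dividing: v² = r g (sinθ − μcosθ)/(cosθ + μsinθ).
sinθ − μcosθ = 0.4555 − 0.254×0.8902 = 0.2294; cosθ + μsinθ = 0.8902 + 0.254×0.4555 = 1.006.
v² = 268 × 9.8 × 0.2294/1.006 = 599.0 m²/s², so v = 24.48 m/s.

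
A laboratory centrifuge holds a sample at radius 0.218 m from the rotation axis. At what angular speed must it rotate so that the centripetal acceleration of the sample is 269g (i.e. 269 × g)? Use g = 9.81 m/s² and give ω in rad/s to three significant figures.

110 rad/s

Centripetal acceleration a_c = ω²r. Setting ω²r = 269g:
ω = √(269g / r) = √(269 × 9.81 / 0.218) = √12110 = 110.0 rad/s.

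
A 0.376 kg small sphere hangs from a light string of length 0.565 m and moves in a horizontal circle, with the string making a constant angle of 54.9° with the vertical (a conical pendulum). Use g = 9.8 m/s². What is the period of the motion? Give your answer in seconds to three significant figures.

1.14 s

r = L sinθ = 0.4623 m. From T sinθ = mω²r and T cosθ = mg: tanθ = ω²r/g, so ω² = g tanθ / r = g/(L cosθ).
ω = √(g/(L cosθ)) = √(9.8/(0.565 × 0.5750)) = √30.17 = 5.492 rad/s.
Period = 2π/ω = 1.144 s.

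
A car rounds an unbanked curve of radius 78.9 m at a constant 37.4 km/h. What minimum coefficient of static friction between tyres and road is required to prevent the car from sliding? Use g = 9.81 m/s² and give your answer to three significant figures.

0.139

v = 37.4/3.6 = 10.39 m/s.
Friction provides the centripetal force: μ_s m g = m v²/r, so μ_s = v²/(g r) = (10.39)²/(9.81 × 78.9) = 107.9/774.0 = 0.1394.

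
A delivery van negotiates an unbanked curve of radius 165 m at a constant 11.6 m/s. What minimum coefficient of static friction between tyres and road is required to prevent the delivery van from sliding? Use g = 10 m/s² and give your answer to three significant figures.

0.0816

Friction provides the centripetal force: μ_s m g = m v²/r, so μ_s = v²/(g r) = (11.60)²/(10.0 × 165) = 134.6/1650 = 0.08155.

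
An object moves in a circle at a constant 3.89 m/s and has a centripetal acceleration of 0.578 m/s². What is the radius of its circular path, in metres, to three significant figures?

26.2 m

a_c = v²/r ⇒ r = v²/a_c = (3.89)²/0.578 = 15.13/0.578 = 26.18 m.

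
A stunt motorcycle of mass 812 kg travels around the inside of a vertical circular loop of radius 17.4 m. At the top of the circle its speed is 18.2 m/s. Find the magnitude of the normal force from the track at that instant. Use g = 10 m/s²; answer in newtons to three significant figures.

At the top, both N and the weight mg point inward (toward the centre), so N + mg = mv²/r.
N = m(v²/r − g) = 812 × ((18.2)²/17.4 − 10.0) = 812 × (19.04 − 10.0) = 812 × 9.037 = 7338 N.

7340 N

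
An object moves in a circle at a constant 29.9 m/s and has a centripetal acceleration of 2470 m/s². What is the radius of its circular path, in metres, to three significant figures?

0.362 m

a_c = v²/r ⇒ r = v²/a_c = (29.9)²/2470 = 894.0/2470 = 0.3619 m.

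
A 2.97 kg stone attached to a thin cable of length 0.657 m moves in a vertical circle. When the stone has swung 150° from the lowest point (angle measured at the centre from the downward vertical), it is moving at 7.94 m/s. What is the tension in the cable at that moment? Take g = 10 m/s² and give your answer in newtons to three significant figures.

Take the radial direction toward the centre of the circle as positive. The component of the weight along the string toward the centre is −mg cos φ (φ measured from the bottom), so Newton's second law along the string gives T − mg cos φ = m v²/r.
cos 150° = -0.8660, so T = m(v²/r + g cos φ) = 2.97 × ((7.94)²/0.657 + 10.0 × -0.8660) = 2.97 × (95.96 + (-8.660)) = 2.97 × 87.30 = 259.3 N.

259 N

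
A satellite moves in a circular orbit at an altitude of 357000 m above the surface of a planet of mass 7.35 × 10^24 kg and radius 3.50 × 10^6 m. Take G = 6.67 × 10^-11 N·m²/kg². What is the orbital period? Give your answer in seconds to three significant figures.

r = R + h = 3.50 × 10^6 + 357000 = 3.857 × 10^6 m. Gravity provides the centripetal force: G M m / r² = m v² / r ⇒ v = √(GM/r) = 11270 m/s.
T = 2πr/v = 2π × 3.857 × 10^6 / 11270 = 2150 s.

2150 s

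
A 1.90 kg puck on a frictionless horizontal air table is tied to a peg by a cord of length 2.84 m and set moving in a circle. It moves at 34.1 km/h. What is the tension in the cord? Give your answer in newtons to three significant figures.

60.0 N

v = 34.1 km/h = 34.1/3.6 = 9.472 m/s.
The tension is the only horizontal force, so it supplies the full centripetal force: T = m v²/r = 1.90 × (9.472)²/2.84 = 1.90 × 89.72/2.84 = 60.03 N.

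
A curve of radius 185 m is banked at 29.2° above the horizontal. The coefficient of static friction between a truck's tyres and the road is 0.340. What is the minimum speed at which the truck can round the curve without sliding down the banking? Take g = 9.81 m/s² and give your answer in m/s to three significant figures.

At the minimum speed, friction acts up the slope at its limiting value f = μN. Radially (horizontal, toward centre): N sinθ − μN cosθ = mv²/r. Vertically: N cosθ + μN sinθ = mg.
Dividing: v² = r g (sinθ − μcosθ)/(cosθ + μsinθ).
sinθ − μcosθ = 0.4879 − 0.340×0.8729 = 0.1911; cosθ + μsinθ = 0.8729 + 0.340×0.4879 = 1.039.
v² = 185 × 9.81 × 0.1911/1.039 = 333.8 m²/s², so v = 18.27 m/s.

18.3 m/s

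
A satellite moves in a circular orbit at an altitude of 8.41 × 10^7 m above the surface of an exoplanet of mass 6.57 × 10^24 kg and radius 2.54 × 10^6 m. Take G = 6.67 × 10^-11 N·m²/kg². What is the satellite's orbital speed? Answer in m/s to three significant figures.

2250 m/s

Orbital radius r = R + h = 2.54 × 10^6 + 8.41 × 10^7 = 8.664 × 10^7 m.
Gravity supplies the centripetal force: G M m / r² = m v² / r, so v = √(GM/r).
v = √(6.67 × 10^-11 × 6.57 × 10^24 / 8.664 × 10^7) = √(5.058 × 10^6) = 2249 m/s.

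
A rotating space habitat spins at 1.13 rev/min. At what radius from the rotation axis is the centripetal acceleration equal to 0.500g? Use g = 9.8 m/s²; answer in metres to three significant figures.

350 m

ω = 1.13 rev/min × 2π/60 = 0.1183 rad/s.
a_c = ω²r = 0.500g ⇒ r = 0.500 × 9.8 / (0.1183)² = 4.900/0.01400 = 349.9 m.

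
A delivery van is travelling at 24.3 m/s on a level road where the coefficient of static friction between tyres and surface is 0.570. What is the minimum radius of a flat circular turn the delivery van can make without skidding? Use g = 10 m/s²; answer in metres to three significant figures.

At the limit, μ_s m g = m v²/r, so r_min = v²/(μ_s g) = (24.3)²/(0.570 × 10.0) = 590.5/5.700 = 103.6 m.

104 m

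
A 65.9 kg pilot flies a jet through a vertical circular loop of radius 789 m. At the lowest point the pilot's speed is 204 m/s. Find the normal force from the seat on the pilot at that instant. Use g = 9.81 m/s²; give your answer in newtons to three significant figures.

At the lowest point, N points up (toward the centre) and the weight mg points down (away from the centre), so the net inward force is N − mg = mv²/r.
N = m(v²/r + g) = 65.9 × ((204)²/789 + 9.81) = 65.9 × (52.75 + 9.81) = 65.9 × 62.56 = 4122 N.

4120 N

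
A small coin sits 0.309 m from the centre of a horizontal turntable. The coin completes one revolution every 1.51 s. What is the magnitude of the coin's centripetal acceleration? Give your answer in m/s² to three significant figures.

5.35 m/s²

v = 2πr/T = 2π × 0.309/1.51 = 1.286 m/s.
a_c = v²/r = (1.286)²/0.309 = 1.653/0.309 = 5.350 m/s².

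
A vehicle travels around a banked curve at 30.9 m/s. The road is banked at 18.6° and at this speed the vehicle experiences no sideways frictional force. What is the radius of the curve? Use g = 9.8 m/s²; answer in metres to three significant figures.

Frictionless banking: tanθ = v²/(rg), so r = v²/(g tanθ).
r = (30.9)²/(9.8 × tan 18.6°) = 954.8/(9.8 × 0.3365) = 954.8/3.298 = 289.5 m.

290 m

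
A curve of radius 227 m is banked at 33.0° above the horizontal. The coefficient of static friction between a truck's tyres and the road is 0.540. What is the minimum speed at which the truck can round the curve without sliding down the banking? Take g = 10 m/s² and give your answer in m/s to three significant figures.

At the minimum speed, friction acts up the slope at its limiting value f = μN. Radially (horizontal, toward centre): N sinθ − μN cosθ = mv²/r. Vertically: N cosθ + μN sinθ = mg.
Dividing: v² = r g (sinθ − μcosθ)/(cosθ + μsinθ).
sinθ − μcosθ = 0.5446 − 0.540×0.8387 = 0.09176; cosθ + μsinθ = 0.8387 + 0.540×0.5446 = 1.133.
v² = 227 × 10.0 × 0.09176/1.133 = 183.9 m²/s², so v = 13.56 m/s.

13.6 m/s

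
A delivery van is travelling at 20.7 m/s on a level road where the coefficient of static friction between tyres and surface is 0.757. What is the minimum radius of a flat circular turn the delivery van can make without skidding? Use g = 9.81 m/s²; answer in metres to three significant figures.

At the limit, μ_s m g = m v²/r, so r_min = v²/(μ_s g) = (20.7)²/(0.757 × 9.81) = 428.5/7.426 = 57.70 m.

57.7 m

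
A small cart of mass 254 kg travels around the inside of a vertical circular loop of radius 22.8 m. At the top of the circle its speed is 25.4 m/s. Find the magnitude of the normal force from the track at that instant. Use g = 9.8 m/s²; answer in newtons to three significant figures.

At the top, both N and the weight mg point inward (toward the centre), so N + mg = mv²/r.
N = m(v²/r − g) = 254 × ((25.4)²/22.8 − 9.8) = 254 × (28.30 − 9.8) = 254 × 18.50 = 4698 N.

4700 N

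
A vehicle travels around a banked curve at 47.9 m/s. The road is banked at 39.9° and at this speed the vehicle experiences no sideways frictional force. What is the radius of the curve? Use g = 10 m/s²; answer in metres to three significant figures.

274 m

Frictionless banking: tanθ = v²/(rg), so r = v²/(g tanθ).
r = (47.9)²/(10.0 × tan 39.9°) = 2294/(10.0 × 0.8361) = 2294/8.361 = 274.4 m.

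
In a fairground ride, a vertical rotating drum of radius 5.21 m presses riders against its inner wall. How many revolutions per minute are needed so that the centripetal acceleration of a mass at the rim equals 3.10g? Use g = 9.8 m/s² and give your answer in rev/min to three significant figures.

23.1 rev/min

Require ω²r = 3.10g, so ω = √(3.10 × 9.8/5.21) = 2.415 rad/s.
In rev/min: ω × 60/(2π) = 2.415 × 60/(2π) = 23.06 rev/min.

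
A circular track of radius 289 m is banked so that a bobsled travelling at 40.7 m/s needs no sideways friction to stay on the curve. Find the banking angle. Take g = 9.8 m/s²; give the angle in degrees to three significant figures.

For a frictionless banked turn: horizontally N sinθ = mv²/r and vertically N cosθ = mg.
Dividing: tanθ = v²/(r g) = (40.7)²/(289 × 9.8) = 1656/2832 = 0.5849.
θ = arctan(0.5849) = 30.32°.

30.3°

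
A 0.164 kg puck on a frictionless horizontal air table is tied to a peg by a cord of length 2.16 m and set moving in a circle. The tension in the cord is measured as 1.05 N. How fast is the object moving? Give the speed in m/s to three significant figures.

T = m v²/r ⇒ v = √(T r / m) = √(1.05 × 2.16 / 0.164) = √13.83 = 3.719 m/s.

3.72 m/s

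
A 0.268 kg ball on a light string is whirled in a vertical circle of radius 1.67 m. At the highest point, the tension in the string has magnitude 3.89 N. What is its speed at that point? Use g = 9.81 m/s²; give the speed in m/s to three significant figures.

6.37 m/s

At the top, T + mg = mv²/r, so v = √(r(T/m + g)) = √(1.67 × (3.89/0.268 + 9.81)) = √(1.67 × 24.32) = √40.62 = 6.374 m/s.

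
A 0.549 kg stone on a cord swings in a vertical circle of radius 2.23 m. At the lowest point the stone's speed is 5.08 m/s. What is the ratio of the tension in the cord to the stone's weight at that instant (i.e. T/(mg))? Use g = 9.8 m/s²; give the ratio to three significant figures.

At the bottom, T − mg = mv²/r, so T = m(v²/r + g) and T/(mg) = v²/(rg) + 1 = (5.08)²/(2.23 × 9.8) + 1 = 1.181 + 1 = 2.181.

2.18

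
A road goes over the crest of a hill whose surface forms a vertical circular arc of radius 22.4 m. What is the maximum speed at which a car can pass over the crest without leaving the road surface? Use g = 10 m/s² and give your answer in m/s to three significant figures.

At the crest the centre of the circle is below the car, so the net downward (centripetal) force is mg − N = mv²/r.
The car leaves the road when N → 0, giving v_max = √(g r) = √(10.0 × 22.4) = 14.97 m/s.

15.0 m/s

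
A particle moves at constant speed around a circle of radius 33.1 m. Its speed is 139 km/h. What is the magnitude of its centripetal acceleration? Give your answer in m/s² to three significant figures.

45.0 m/s²

v = 139 km/h = 139/3.6 = 38.61 m/s.
a_c = v²/r = (38.61)²/33.1 = 1491/33.1 = 45.04 m/s².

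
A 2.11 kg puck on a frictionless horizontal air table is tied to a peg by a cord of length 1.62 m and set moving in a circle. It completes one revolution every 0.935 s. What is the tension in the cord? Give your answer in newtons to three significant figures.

v = 2πr/T = 2π × 1.62/0.935 = 10.89 m/s.
The tension is the only horizontal force, so it supplies the full centripetal force: T = m v²/r = 2.11 × (10.89)²/1.62 = 2.11 × 118.5/1.62 = 154.4 N.

154 N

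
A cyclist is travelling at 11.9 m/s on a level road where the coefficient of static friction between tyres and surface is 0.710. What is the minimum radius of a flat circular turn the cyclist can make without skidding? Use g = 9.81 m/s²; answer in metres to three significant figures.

At the limit, μ_s m g = m v²/r, so r_min = v²/(μ_s g) = (11.9)²/(0.710 × 9.81) = 141.6/6.965 = 20.33 m.

20.3 m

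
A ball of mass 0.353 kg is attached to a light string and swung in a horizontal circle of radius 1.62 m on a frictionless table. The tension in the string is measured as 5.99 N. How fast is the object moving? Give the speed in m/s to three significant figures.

5.24 m/s

T = m v²/r ⇒ v = √(T r / m) = √(5.99 × 1.62 / 0.353) = √27.49 = 5.243 m/s.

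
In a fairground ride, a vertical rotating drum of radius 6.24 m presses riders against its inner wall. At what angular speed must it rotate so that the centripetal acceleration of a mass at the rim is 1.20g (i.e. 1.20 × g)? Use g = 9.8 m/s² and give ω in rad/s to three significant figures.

1.37 rad/s

Centripetal acceleration a_c = ω²r. Setting ω²r = 1.20g:
ω = √(1.20g / r) = √(1.20 × 9.8 / 6.24) = √1.885 = 1.373 rad/s.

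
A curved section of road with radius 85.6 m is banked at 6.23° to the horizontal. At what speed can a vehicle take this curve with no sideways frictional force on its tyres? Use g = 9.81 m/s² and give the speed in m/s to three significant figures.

On a frictionless banked curve, N sinθ = mv²/r and N cosθ = mg, so tanθ = v²/(rg).
v = √(r g tanθ) = √(85.6 × 9.81 × tan 6.23°) = √(85.6 × 9.81 × 0.1092) = √91.67 = 9.574 m/s.

9.57 m/s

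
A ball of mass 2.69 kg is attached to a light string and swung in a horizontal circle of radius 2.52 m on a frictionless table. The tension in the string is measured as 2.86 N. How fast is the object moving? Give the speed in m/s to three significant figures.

T = m v²/r ⇒ v = √(T r / m) = √(2.86 × 2.52 / 2.69) = √2.679 = 1.637 m/s.

1.64 m/s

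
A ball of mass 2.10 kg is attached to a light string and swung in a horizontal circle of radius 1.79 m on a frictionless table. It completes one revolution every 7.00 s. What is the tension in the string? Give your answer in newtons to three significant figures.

v = 2πr/T = 2π × 1.79/7.00 = 1.607 m/s.
The tension is the only horizontal force, so it supplies the full centripetal force: T = m v²/r = 2.10 × (1.607)²/1.79 = 2.10 × 2.581/1.79 = 3.029 N.

3.03 N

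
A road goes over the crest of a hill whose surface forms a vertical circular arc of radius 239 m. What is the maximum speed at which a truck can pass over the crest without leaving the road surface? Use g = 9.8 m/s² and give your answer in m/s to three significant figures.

At the crest the centre of the circle is below the truck, so the net downward (centripetal) force is mg − N = mv²/r.
The truck leaves the road when N → 0, giving v_max = √(g r) = √(9.8 × 239) = 48.40 m/s.

48.4 m/s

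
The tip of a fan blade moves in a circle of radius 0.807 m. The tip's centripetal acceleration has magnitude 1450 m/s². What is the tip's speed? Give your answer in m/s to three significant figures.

34.2 m/s

a_c = v²/r ⇒ v = √(a_c · r) = √(1450 × 0.807) = √1170 = 34.21 m/s.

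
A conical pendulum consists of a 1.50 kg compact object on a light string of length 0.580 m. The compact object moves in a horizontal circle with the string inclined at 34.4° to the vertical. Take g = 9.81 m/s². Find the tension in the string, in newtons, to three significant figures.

17.8 N

Vertically the bob has no acceleration, so T cosθ = mg.
T = mg/cosθ = 1.50 × 9.81 / cos 34.4° = 14.72/0.8251 = 17.83 N.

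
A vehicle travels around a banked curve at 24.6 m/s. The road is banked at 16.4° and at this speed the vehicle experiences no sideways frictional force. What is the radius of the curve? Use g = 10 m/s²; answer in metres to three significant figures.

206 m

Frictionless banking: tanθ = v²/(rg), so r = v²/(g tanθ).
r = (24.6)²/(10.0 × tan 16.4°) = 605.2/(10.0 × 0.2943) = 605.2/2.943 = 205.6 m.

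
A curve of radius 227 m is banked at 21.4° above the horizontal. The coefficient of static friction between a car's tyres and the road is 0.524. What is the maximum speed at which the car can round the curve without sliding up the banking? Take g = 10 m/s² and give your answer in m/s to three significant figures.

At the maximum speed, friction acts down the slope at its limiting value f = μN. Radially (horizontal, toward centre): N sinθ + μN cosθ = mv²/r. Vertically: N cosθ − μN sinθ = mg.
Dividing: v² = r g (sinθ + μcosθ)/(cosθ − μsinθ).
sinθ + μcosθ = 0.3649 + 0.524×0.9311 = 0.8528; cosθ − μsinθ = 0.9311 − 0.524×0.3649 = 0.7399.
v² = 227 × 10.0 × 0.8528/0.7399 = 2616 m²/s², so v = 51.15 m/s.

51.2 m/s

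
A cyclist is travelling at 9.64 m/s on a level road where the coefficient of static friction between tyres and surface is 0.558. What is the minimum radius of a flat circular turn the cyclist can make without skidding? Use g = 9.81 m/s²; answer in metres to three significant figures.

At the limit, μ_s m g = m v²/r, so r_min = v²/(μ_s g) = (9.64)²/(0.558 × 9.81) = 92.93/5.474 = 16.98 m.

17.0 m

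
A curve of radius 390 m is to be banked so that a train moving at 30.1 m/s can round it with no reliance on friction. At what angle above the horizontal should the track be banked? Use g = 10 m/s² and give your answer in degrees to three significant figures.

13.1°

With no friction, the horizontal component of the normal force provides the centripetal force: N sinθ = mv²/r, while N cosθ = mg vertically.
Dividing: tanθ = v²/(r g) = (30.1)²/(390 × 10.0) = 906.0/3900 = 0.2323.
θ = arctan(0.2323) = 13.08°.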